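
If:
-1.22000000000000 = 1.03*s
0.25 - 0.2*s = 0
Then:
No Solution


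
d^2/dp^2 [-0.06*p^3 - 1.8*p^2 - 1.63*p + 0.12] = -0.36*p - 3.6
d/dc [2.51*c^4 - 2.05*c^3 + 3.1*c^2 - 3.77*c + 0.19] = 10.04*c^3 - 6.15*c^2 + 6.2*c - 3.77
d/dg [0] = 0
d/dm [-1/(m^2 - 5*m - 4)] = (2*m - 5)/(-m^2 + 5*m + 4)^2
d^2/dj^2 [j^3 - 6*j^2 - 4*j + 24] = 6*j - 12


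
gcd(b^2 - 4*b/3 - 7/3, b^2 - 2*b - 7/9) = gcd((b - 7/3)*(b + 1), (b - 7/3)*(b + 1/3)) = b - 7/3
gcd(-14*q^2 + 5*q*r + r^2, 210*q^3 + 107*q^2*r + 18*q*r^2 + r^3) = 7*q + r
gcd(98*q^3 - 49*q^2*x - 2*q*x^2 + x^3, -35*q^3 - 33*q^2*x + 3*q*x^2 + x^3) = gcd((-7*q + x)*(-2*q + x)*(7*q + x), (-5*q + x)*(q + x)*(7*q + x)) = 7*q + x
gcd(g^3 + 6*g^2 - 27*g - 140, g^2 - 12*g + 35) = g - 5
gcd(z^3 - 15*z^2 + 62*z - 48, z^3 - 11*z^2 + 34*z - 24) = z^2 - 7*z + 6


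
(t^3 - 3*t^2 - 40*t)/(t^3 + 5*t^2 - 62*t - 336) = t*(t + 5)/(t^2 + 13*t + 42)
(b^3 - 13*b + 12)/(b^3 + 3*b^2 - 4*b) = (b - 3)/b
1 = 1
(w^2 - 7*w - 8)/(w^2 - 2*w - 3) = (w - 8)/(w - 3)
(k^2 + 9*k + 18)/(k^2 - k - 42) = (k + 3)/(k - 7)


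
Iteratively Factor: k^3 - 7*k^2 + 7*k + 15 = (k + 1)*(k^2 - 8*k + 15) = (k - 3)*(k + 1)*(k - 5)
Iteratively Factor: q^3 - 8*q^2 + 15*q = (q)*(q^2 - 8*q + 15) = q*(q - 5)*(q - 3)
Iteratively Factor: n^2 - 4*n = (n)*(n - 4)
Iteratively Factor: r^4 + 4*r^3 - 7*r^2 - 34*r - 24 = (r + 1)*(r^3 + 3*r^2 - 10*r - 24) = (r - 3)*(r + 1)*(r^2 + 6*r + 8) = (r - 3)*(r + 1)*(r + 2)*(r + 4)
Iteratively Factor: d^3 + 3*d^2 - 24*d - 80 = (d - 5)*(d^2 + 8*d + 16) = (d - 5)*(d + 4)*(d + 4)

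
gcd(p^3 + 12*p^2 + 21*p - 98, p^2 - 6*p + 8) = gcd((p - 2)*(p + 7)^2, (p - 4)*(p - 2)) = p - 2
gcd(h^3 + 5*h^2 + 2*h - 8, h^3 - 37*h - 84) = h + 4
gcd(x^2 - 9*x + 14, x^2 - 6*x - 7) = x - 7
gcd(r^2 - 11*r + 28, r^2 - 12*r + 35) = r - 7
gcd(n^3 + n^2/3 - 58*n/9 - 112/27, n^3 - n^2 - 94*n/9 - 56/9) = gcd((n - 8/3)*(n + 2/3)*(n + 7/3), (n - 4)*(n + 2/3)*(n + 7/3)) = n^2 + 3*n + 14/9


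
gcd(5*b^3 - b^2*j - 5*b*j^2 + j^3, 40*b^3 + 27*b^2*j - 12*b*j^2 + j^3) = 5*b^2 + 4*b*j - j^2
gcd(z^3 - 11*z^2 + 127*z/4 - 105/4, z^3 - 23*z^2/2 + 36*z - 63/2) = z^2 - 17*z/2 + 21/2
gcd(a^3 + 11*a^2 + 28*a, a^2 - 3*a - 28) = a + 4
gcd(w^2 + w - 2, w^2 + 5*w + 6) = w + 2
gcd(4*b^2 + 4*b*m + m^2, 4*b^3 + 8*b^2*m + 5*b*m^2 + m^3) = 4*b^2 + 4*b*m + m^2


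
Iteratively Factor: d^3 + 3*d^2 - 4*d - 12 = (d + 2)*(d^2 + d - 6) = (d - 2)*(d + 2)*(d + 3)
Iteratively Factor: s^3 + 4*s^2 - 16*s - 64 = (s + 4)*(s^2 - 16) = (s - 4)*(s + 4)*(s + 4)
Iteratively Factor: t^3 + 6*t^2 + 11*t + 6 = (t + 3)*(t^2 + 3*t + 2) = (t + 1)*(t + 3)*(t + 2)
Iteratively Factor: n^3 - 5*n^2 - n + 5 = (n + 1)*(n^2 - 6*n + 5) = (n - 5)*(n + 1)*(n - 1)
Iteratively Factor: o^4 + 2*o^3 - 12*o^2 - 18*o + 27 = (o + 3)*(o^3 - o^2 - 9*o + 9) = (o + 3)^2*(o^2 - 4*o + 3) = (o - 3)*(o + 3)^2*(o - 1)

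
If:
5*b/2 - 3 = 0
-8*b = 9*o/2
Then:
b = 6/5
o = -32/15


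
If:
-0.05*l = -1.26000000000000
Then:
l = 25.20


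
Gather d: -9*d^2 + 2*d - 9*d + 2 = -9*d^2 - 7*d + 2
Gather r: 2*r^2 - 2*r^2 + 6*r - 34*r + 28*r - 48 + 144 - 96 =0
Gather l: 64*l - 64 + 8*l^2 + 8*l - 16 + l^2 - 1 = 9*l^2 + 72*l - 81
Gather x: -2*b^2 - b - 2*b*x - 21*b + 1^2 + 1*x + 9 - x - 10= -2*b^2 - 2*b*x - 22*b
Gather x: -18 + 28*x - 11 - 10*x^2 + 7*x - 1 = -10*x^2 + 35*x - 30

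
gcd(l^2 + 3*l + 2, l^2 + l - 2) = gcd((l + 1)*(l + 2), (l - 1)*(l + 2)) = l + 2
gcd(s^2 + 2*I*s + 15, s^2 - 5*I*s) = 1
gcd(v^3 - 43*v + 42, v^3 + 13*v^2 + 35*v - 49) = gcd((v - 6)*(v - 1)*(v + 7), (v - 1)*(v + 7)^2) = v^2 + 6*v - 7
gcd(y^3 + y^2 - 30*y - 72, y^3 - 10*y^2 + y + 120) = y + 3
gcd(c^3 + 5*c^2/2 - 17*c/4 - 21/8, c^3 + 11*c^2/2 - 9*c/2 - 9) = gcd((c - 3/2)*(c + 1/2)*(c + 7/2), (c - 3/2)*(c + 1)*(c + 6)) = c - 3/2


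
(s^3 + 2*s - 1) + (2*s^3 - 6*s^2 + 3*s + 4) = 3*s^3 - 6*s^2 + 5*s + 3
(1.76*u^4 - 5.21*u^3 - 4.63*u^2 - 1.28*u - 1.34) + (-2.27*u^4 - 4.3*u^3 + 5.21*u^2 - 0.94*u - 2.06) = -0.51*u^4 - 9.51*u^3 + 0.58*u^2 - 2.22*u - 3.4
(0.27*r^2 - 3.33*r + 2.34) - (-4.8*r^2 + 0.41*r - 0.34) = 5.07*r^2 - 3.74*r + 2.68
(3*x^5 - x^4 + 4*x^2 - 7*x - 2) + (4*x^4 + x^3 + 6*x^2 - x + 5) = 3*x^5 + 3*x^4 + x^3 + 10*x^2 - 8*x + 3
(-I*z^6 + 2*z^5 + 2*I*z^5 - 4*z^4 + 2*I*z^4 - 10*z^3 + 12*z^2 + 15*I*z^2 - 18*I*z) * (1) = -I*z^6 + 2*z^5 + 2*I*z^5 - 4*z^4 + 2*I*z^4 - 10*z^3 + 12*z^2 + 15*I*z^2 - 18*I*z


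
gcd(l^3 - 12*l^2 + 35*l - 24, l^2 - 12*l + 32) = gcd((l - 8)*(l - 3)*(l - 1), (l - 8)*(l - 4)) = l - 8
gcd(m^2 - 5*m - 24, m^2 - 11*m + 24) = m - 8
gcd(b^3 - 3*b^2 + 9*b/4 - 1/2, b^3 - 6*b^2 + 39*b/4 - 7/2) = b^2 - 5*b/2 + 1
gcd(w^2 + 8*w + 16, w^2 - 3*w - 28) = w + 4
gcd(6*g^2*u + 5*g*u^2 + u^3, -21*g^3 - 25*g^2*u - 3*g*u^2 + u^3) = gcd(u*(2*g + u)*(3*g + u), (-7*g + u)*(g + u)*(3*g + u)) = 3*g + u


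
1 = 1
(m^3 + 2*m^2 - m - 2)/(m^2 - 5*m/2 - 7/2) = 2*(m^2 + m - 2)/(2*m - 7)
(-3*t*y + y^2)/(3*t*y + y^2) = (-3*t + y)/(3*t + y)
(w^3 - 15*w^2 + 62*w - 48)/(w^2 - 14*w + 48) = w - 1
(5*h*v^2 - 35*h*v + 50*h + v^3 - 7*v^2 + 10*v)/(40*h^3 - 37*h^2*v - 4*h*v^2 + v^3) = (v^2 - 7*v + 10)/(8*h^2 - 9*h*v + v^2)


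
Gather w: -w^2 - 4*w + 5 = -w^2 - 4*w + 5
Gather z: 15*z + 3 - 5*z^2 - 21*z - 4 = -5*z^2 - 6*z - 1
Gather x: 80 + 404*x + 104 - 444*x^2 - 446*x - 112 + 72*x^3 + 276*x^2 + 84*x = 72*x^3 - 168*x^2 + 42*x + 72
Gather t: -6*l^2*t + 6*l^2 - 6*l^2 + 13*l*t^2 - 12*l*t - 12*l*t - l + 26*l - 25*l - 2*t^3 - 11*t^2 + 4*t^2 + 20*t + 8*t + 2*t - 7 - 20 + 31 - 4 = -2*t^3 + t^2*(13*l - 7) + t*(-6*l^2 - 24*l + 30)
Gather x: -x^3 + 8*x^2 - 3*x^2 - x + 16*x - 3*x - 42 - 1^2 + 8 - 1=-x^3 + 5*x^2 + 12*x - 36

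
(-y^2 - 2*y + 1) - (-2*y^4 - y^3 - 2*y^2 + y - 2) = 2*y^4 + y^3 + y^2 - 3*y + 3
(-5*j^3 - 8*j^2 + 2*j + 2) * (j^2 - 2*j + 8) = -5*j^5 + 2*j^4 - 22*j^3 - 66*j^2 + 12*j + 16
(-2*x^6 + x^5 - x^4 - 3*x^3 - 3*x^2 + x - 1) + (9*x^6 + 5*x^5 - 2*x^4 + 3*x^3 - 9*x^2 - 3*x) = 7*x^6 + 6*x^5 - 3*x^4 - 12*x^2 - 2*x - 1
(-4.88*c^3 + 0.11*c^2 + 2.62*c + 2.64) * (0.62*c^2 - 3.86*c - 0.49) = -3.0256*c^5 + 18.905*c^4 + 3.591*c^3 - 8.5303*c^2 - 11.4742*c - 1.2936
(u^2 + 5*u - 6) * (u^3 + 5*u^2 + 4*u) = u^5 + 10*u^4 + 23*u^3 - 10*u^2 - 24*u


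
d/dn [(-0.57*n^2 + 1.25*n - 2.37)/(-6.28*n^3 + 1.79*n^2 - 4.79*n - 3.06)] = (-3.5796*n^4 + 15.7*n^3 - 44.158*n^2 + 11.973*n - 15.1773)/(39.4384*n^6 - 22.4824*n^5 + 63.3665*n^4 + 21.2854*n^3 + 11.9893*n^2 + 29.3148*n + 9.3636)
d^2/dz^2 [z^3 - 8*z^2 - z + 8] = 6*z - 16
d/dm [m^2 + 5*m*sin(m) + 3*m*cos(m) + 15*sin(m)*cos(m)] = -3*m*sin(m) + 5*m*cos(m) + 2*m + 5*sin(m) + 3*cos(m) + 15*cos(2*m)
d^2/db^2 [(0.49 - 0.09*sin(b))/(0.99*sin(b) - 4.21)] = (-0.105138*sin(b)^2 - 0.447102*sin(b) + 0.210276)/(0.970299*sin(b)^3 - 12.378663*sin(b)^2 + 52.640577*sin(b) - 74.618461)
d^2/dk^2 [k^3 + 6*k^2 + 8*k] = 6*k + 12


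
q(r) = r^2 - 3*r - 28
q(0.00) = -28.00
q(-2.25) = -16.19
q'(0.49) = -2.02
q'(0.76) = -1.48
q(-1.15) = -23.23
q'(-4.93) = -12.86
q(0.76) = -29.70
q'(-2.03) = -7.06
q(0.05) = -28.15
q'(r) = 2*r - 3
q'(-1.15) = -5.30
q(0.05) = -28.15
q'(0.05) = -2.90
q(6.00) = -10.00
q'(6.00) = 9.00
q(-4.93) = 11.09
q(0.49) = -29.23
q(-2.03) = -17.79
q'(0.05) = -2.90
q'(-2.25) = -7.50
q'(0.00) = -3.00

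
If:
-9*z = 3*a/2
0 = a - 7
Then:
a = 7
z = -7/6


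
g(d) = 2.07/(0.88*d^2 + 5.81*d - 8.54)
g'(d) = 2.07*(-1.76*d - 5.81)/(0.88*d^2 + 5.81*d - 8.54)^2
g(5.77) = 0.04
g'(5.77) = -0.01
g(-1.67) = -0.13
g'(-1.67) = -0.02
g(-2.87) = -0.12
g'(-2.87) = -0.00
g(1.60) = 0.69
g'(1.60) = -1.97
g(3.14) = 0.11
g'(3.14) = -0.07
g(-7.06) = -0.36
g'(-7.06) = 0.42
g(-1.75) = -0.13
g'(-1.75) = -0.02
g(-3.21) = -0.11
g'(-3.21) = -0.00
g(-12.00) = 0.04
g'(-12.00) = 0.01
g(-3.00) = -0.11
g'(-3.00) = -0.00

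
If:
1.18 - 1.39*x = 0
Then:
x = 0.85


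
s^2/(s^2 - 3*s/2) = 2*s/(2*s - 3)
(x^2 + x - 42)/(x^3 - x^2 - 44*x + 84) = 1/(x - 2)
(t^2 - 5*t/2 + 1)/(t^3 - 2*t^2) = (t - 1/2)/t^2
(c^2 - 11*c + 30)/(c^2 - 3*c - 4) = (-c^2 + 11*c - 30)/(-c^2 + 3*c + 4)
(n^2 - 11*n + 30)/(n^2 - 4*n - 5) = (n - 6)/(n + 1)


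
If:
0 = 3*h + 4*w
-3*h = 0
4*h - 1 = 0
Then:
No Solution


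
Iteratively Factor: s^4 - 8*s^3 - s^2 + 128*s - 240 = (s - 4)*(s^3 - 4*s^2 - 17*s + 60) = (s - 4)*(s - 3)*(s^2 - s - 20) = (s - 5)*(s - 4)*(s - 3)*(s + 4)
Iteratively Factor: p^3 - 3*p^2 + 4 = (p - 2)*(p^2 - p - 2) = (p - 2)*(p + 1)*(p - 2)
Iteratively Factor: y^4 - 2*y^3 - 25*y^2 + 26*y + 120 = (y + 2)*(y^3 - 4*y^2 - 17*y + 60) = (y + 2)*(y + 4)*(y^2 - 8*y + 15) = (y - 5)*(y + 2)*(y + 4)*(y - 3)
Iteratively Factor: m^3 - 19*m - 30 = (m - 5)*(m^2 + 5*m + 6) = (m - 5)*(m + 3)*(m + 2)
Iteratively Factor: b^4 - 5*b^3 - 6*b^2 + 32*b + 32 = (b + 1)*(b^3 - 6*b^2 + 32) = (b - 4)*(b + 1)*(b^2 - 2*b - 8) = (b - 4)*(b + 1)*(b + 2)*(b - 4)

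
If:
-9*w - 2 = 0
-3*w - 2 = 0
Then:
No Solution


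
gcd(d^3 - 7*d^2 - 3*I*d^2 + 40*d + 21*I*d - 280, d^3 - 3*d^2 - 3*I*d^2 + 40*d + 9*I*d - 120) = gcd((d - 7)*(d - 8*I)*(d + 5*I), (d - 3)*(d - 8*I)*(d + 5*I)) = d^2 - 3*I*d + 40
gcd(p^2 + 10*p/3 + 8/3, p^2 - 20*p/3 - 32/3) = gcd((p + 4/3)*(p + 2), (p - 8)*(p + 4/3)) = p + 4/3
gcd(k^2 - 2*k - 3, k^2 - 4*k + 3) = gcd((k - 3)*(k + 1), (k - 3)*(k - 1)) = k - 3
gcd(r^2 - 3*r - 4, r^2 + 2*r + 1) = r + 1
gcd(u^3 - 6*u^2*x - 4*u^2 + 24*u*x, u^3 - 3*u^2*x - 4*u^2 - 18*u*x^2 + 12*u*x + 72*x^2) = -u^2 + 6*u*x + 4*u - 24*x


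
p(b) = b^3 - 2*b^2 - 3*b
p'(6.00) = 81.00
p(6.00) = 126.00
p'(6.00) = 81.00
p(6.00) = 126.00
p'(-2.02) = 17.32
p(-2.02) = -10.34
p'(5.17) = 56.51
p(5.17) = 69.22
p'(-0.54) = 0.03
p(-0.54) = 0.88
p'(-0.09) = -2.62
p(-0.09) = 0.25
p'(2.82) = 9.58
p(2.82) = -1.94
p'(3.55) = 20.61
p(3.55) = 8.88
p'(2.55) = 6.31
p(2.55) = -4.07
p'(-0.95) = 3.51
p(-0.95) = 0.19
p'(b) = 3*b^2 - 4*b - 3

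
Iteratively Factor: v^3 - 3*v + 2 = (v + 2)*(v^2 - 2*v + 1) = (v - 1)*(v + 2)*(v - 1)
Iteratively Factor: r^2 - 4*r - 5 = (r - 5)*(r + 1)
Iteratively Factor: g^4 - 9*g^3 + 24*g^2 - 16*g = (g - 4)*(g^3 - 5*g^2 + 4*g) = (g - 4)^2*(g^2 - g) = g*(g - 4)^2*(g - 1)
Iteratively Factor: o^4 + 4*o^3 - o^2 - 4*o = (o)*(o^3 + 4*o^2 - o - 4) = o*(o - 1)*(o^2 + 5*o + 4) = o*(o - 1)*(o + 4)*(o + 1)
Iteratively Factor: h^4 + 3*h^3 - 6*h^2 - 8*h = (h - 2)*(h^3 + 5*h^2 + 4*h) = h*(h - 2)*(h^2 + 5*h + 4) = h*(h - 2)*(h + 1)*(h + 4)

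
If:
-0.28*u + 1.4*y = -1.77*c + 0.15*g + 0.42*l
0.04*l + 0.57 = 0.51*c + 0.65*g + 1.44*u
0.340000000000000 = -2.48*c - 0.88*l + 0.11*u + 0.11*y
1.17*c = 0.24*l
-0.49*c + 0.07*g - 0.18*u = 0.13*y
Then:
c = -0.05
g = 0.40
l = -0.22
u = 0.22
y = 0.08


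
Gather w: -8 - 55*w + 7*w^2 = 7*w^2 - 55*w - 8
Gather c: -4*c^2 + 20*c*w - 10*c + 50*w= -4*c^2 + c*(20*w - 10) + 50*w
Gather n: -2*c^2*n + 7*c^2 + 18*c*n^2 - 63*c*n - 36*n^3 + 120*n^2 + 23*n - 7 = 7*c^2 - 36*n^3 + n^2*(18*c + 120) + n*(-2*c^2 - 63*c + 23) - 7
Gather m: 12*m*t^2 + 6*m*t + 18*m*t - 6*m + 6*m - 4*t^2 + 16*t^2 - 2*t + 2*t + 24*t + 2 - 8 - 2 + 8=m*(12*t^2 + 24*t) + 12*t^2 + 24*t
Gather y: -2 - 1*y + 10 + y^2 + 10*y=y^2 + 9*y + 8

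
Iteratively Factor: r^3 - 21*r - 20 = (r + 4)*(r^2 - 4*r - 5) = (r - 5)*(r + 4)*(r + 1)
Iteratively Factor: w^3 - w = (w)*(w^2 - 1) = w*(w - 1)*(w + 1)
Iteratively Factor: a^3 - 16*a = (a)*(a^2 - 16) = a*(a - 4)*(a + 4)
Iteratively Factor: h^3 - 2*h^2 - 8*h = (h)*(h^2 - 2*h - 8) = h*(h + 2)*(h - 4)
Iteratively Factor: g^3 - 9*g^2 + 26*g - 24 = (g - 4)*(g^2 - 5*g + 6) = (g - 4)*(g - 3)*(g - 2)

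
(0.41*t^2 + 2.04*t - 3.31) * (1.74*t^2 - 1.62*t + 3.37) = 0.7134*t^4 + 2.8854*t^3 - 7.6825*t^2 + 12.237*t - 11.1547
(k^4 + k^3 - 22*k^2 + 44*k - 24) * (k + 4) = k^5 + 5*k^4 - 18*k^3 - 44*k^2 + 152*k - 96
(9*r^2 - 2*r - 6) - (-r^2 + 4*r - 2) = 10*r^2 - 6*r - 4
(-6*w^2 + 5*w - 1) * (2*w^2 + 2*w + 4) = -12*w^4 - 2*w^3 - 16*w^2 + 18*w - 4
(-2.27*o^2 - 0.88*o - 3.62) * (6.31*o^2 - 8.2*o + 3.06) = -14.3237*o^4 + 13.0612*o^3 - 22.5724*o^2 + 26.9912*o - 11.0772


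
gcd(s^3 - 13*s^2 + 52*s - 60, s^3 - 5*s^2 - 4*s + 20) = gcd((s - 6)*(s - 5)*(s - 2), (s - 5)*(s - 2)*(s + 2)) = s^2 - 7*s + 10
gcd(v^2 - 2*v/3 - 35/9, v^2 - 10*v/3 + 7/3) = v - 7/3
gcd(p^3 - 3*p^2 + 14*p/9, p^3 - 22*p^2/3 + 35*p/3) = p^2 - 7*p/3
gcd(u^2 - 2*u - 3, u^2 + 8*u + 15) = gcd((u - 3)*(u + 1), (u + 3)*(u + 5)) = 1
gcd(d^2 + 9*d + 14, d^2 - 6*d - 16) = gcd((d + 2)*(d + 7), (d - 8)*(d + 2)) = d + 2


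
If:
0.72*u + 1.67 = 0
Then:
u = -2.32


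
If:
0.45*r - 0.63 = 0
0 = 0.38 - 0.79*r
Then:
No Solution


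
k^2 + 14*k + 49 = (k + 7)^2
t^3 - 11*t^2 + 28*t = t*(t - 7)*(t - 4)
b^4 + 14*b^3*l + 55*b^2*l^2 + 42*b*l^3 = b*(b + l)*(b + 6*l)*(b + 7*l)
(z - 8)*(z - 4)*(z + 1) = z^3 - 11*z^2 + 20*z + 32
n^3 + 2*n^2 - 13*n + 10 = (n - 2)*(n - 1)*(n + 5)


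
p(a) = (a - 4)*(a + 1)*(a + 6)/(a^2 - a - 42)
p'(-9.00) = 0.91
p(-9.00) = -6.50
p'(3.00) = -0.50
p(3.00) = 1.00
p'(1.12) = 0.31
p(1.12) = 1.04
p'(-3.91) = 0.80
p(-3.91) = -2.11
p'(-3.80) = 0.79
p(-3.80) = -2.02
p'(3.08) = -0.56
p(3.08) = 0.96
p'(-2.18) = 0.72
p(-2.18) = -0.79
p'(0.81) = 0.37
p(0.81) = 0.93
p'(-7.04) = 0.88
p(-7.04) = -4.75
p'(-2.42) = 0.73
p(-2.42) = -0.97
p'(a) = (1 - 2*a)*(a - 4)*(a + 1)*(a + 6)/(a^2 - a - 42)^2 + (a - 4)*(a + 1)/(a^2 - a - 42) + (a - 4)*(a + 6)/(a^2 - a - 42) + (a + 1)*(a + 6)/(a^2 - a - 42)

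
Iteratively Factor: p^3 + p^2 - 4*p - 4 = (p + 1)*(p^2 - 4) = (p + 1)*(p + 2)*(p - 2)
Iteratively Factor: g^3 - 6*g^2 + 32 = (g + 2)*(g^2 - 8*g + 16) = (g - 4)*(g + 2)*(g - 4)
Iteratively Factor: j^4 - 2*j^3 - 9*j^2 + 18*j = (j - 3)*(j^3 + j^2 - 6*j) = (j - 3)*(j - 2)*(j^2 + 3*j) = (j - 3)*(j - 2)*(j + 3)*(j)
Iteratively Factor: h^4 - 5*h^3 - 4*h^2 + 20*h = (h + 2)*(h^3 - 7*h^2 + 10*h) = (h - 2)*(h + 2)*(h^2 - 5*h) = h*(h - 2)*(h + 2)*(h - 5)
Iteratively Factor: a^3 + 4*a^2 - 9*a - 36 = (a + 3)*(a^2 + a - 12) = (a - 3)*(a + 3)*(a + 4)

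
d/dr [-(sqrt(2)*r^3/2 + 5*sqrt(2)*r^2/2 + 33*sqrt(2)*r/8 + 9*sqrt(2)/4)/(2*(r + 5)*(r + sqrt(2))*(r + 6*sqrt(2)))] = (-56*r^4 - 560*r^3 - 30*sqrt(2)*r^3 - 741*sqrt(2)*r^2 - 938*r^2 - 2220*sqrt(2)*r + 504*r - 1764*sqrt(2) + 1260)/(16*(r^6 + 10*r^5 + 14*sqrt(2)*r^5 + 147*r^4 + 140*sqrt(2)*r^4 + 518*sqrt(2)*r^3 + 1220*r^3 + 1680*sqrt(2)*r^2 + 3194*r^2 + 1440*r + 4200*sqrt(2)*r + 3600))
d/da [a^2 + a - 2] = 2*a + 1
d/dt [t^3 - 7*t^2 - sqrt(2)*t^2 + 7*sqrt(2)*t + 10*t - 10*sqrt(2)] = 3*t^2 - 14*t - 2*sqrt(2)*t + 7*sqrt(2) + 10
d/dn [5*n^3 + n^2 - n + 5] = 15*n^2 + 2*n - 1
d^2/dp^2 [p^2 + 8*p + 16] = 2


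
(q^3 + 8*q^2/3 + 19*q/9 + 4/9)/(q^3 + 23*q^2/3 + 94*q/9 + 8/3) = (q + 1)/(q + 6)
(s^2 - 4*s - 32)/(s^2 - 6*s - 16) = (s + 4)/(s + 2)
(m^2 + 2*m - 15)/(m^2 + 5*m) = (m - 3)/m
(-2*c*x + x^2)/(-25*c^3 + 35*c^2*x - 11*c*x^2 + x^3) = x*(2*c - x)/(25*c^3 - 35*c^2*x + 11*c*x^2 - x^3)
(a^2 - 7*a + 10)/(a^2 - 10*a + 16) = (a - 5)/(a - 8)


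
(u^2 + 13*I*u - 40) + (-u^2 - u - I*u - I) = -u + 12*I*u - 40 - I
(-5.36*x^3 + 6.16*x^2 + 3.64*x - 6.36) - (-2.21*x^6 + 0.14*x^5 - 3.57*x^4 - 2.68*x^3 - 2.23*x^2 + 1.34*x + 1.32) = 2.21*x^6 - 0.14*x^5 + 3.57*x^4 - 2.68*x^3 + 8.39*x^2 + 2.3*x - 7.68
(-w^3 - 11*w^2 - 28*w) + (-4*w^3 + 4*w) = -5*w^3 - 11*w^2 - 24*w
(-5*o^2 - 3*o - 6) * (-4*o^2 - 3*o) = 20*o^4 + 27*o^3 + 33*o^2 + 18*o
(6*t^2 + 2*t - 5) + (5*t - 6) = 6*t^2 + 7*t - 11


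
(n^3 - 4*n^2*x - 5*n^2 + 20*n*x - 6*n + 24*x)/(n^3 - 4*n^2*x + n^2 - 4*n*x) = (n - 6)/n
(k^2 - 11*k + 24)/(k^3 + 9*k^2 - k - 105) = (k - 8)/(k^2 + 12*k + 35)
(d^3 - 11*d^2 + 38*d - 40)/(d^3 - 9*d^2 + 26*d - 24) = (d - 5)/(d - 3)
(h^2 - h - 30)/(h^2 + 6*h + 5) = (h - 6)/(h + 1)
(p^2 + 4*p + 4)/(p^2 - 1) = (p^2 + 4*p + 4)/(p^2 - 1)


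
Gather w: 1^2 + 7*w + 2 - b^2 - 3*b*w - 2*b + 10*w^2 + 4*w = -b^2 - 2*b + 10*w^2 + w*(11 - 3*b) + 3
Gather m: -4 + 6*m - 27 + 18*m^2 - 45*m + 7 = 18*m^2 - 39*m - 24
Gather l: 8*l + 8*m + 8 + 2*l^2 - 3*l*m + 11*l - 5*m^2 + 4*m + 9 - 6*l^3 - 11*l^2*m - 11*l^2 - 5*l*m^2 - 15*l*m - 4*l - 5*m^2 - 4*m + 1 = -6*l^3 + l^2*(-11*m - 9) + l*(-5*m^2 - 18*m + 15) - 10*m^2 + 8*m + 18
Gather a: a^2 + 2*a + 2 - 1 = a^2 + 2*a + 1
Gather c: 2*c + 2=2*c + 2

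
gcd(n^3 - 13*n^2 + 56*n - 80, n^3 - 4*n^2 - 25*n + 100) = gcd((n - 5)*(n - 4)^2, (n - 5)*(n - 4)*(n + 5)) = n^2 - 9*n + 20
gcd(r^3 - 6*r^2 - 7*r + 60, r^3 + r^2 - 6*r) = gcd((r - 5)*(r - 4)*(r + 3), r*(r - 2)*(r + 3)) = r + 3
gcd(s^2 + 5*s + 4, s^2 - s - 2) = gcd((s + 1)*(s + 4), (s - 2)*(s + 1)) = s + 1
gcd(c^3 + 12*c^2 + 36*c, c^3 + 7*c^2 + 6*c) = c^2 + 6*c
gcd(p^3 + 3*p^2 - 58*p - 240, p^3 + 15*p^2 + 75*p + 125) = p + 5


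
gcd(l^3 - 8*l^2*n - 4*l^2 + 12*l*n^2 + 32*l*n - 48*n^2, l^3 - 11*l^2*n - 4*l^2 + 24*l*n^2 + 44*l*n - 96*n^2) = l - 4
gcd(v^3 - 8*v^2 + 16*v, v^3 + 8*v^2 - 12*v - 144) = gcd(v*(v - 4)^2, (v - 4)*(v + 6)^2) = v - 4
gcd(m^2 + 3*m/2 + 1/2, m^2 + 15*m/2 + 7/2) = m + 1/2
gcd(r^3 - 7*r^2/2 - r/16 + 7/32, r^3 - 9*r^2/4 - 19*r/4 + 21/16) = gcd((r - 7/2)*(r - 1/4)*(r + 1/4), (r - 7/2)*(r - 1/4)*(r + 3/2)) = r^2 - 15*r/4 + 7/8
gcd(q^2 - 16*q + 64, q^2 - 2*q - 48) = q - 8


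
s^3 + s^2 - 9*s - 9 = (s - 3)*(s + 1)*(s + 3)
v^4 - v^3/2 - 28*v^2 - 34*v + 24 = (v - 6)*(v - 1/2)*(v + 2)*(v + 4)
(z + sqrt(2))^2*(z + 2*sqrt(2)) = z^3 + 4*sqrt(2)*z^2 + 10*z + 4*sqrt(2)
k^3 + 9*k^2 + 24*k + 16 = (k + 1)*(k + 4)^2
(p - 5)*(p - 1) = p^2 - 6*p + 5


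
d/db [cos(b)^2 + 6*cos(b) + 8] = -2*(cos(b) + 3)*sin(b)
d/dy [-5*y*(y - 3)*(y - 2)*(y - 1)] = -20*y^3 + 90*y^2 - 110*y + 30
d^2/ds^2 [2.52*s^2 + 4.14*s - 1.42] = 5.04000000000000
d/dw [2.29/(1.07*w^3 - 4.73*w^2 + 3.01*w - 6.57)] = (-7.3509*w^2 + 21.6634*w - 6.8929)/(1.07*w^3 - 4.73*w^2 + 3.01*w - 6.57)^2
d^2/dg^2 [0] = 0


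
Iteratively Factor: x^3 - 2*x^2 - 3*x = (x - 3)*(x^2 + x) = x*(x - 3)*(x + 1)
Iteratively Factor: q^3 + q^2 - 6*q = (q + 3)*(q^2 - 2*q) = (q - 2)*(q + 3)*(q)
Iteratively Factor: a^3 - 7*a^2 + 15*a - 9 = (a - 3)*(a^2 - 4*a + 3) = (a - 3)*(a - 1)*(a - 3)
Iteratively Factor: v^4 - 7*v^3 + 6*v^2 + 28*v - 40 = (v - 2)*(v^3 - 5*v^2 - 4*v + 20) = (v - 2)^2*(v^2 - 3*v - 10) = (v - 2)^2*(v + 2)*(v - 5)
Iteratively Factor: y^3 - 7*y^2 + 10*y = (y - 2)*(y^2 - 5*y) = y*(y - 2)*(y - 5)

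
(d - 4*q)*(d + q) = d^2 - 3*d*q - 4*q^2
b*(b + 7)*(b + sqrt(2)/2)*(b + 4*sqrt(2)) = b^4 + 9*sqrt(2)*b^3/2 + 7*b^3 + 4*b^2 + 63*sqrt(2)*b^2/2 + 28*b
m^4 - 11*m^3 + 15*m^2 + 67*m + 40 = (m - 8)*(m - 5)*(m + 1)^2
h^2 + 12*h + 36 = (h + 6)^2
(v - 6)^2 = v^2 - 12*v + 36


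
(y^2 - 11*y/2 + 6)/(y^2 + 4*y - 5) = (y^2 - 11*y/2 + 6)/(y^2 + 4*y - 5)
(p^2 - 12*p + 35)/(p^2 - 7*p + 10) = (p - 7)/(p - 2)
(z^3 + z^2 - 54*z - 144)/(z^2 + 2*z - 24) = (z^2 - 5*z - 24)/(z - 4)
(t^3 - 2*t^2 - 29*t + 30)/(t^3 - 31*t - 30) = (t - 1)/(t + 1)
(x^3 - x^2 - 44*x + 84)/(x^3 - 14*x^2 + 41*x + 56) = (x^3 - x^2 - 44*x + 84)/(x^3 - 14*x^2 + 41*x + 56)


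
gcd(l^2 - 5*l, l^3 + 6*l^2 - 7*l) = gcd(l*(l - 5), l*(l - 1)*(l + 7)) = l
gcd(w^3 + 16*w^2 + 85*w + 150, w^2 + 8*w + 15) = w + 5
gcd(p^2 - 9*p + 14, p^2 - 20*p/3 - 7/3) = p - 7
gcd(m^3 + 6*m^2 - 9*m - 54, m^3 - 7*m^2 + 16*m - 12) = m - 3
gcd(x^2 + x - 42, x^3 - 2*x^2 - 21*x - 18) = x - 6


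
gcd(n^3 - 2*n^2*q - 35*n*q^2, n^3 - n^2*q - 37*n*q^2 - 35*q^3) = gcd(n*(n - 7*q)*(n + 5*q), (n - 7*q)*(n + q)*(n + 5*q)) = -n^2 + 2*n*q + 35*q^2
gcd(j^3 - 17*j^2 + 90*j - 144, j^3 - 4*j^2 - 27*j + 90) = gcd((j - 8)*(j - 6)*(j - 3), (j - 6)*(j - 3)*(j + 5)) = j^2 - 9*j + 18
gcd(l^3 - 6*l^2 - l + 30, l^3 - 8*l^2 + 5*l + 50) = l^2 - 3*l - 10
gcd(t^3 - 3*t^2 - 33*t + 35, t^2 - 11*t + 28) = t - 7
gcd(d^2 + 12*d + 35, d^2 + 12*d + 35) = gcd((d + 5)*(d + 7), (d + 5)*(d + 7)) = d^2 + 12*d + 35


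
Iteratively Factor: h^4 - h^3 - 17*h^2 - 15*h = (h + 1)*(h^3 - 2*h^2 - 15*h) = (h + 1)*(h + 3)*(h^2 - 5*h) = h*(h + 1)*(h + 3)*(h - 5)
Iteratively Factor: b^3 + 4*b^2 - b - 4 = (b + 4)*(b^2 - 1) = (b - 1)*(b + 4)*(b + 1)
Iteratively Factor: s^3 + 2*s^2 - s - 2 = (s + 2)*(s^2 - 1) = (s - 1)*(s + 2)*(s + 1)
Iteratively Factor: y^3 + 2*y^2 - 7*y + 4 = (y - 1)*(y^2 + 3*y - 4) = (y - 1)*(y + 4)*(y - 1)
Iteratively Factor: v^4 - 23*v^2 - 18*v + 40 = (v + 4)*(v^3 - 4*v^2 - 7*v + 10) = (v - 1)*(v + 4)*(v^2 - 3*v - 10) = (v - 5)*(v - 1)*(v + 4)*(v + 2)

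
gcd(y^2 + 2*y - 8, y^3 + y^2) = 1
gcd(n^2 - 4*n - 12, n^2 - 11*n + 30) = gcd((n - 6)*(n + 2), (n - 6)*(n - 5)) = n - 6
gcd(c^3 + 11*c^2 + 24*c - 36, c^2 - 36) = c + 6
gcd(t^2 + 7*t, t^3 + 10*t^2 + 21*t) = t^2 + 7*t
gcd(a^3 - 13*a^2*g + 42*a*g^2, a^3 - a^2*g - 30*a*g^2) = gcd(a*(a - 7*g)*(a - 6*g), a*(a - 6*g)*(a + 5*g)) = a^2 - 6*a*g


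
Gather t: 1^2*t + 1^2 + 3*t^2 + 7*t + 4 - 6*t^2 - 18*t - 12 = -3*t^2 - 10*t - 7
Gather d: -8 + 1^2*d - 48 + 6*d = 7*d - 56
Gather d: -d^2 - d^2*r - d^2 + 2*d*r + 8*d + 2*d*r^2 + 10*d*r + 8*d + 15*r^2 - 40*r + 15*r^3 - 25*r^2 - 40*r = d^2*(-r - 2) + d*(2*r^2 + 12*r + 16) + 15*r^3 - 10*r^2 - 80*r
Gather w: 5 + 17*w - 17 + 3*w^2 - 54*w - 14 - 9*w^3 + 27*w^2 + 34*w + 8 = -9*w^3 + 30*w^2 - 3*w - 18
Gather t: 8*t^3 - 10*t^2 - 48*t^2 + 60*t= 8*t^3 - 58*t^2 + 60*t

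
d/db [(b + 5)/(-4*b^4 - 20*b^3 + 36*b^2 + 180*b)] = 3*(b^2 - 3)/(4*b^2*(b^4 - 18*b^2 + 81))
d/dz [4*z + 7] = 4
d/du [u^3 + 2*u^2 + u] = 3*u^2 + 4*u + 1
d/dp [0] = 0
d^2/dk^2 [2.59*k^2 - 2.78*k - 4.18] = 5.18000000000000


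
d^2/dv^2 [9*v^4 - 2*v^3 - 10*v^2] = 108*v^2 - 12*v - 20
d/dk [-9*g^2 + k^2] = 2*k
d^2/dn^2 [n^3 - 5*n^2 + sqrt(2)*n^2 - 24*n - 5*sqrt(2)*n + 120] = 6*n - 10 + 2*sqrt(2)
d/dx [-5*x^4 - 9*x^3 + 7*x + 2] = -20*x^3 - 27*x^2 + 7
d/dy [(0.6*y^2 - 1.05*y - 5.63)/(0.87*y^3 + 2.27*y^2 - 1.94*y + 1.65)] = (-0.522*y^4 + 1.827*y^3 + 15.9138*y^2 + 27.5402*y - 12.6547)/(0.7569*y^6 + 3.9498*y^5 + 1.7773*y^4 - 5.9366*y^3 + 11.2546*y^2 - 6.402*y + 2.7225)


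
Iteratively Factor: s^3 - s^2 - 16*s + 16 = (s - 4)*(s^2 + 3*s - 4) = (s - 4)*(s - 1)*(s + 4)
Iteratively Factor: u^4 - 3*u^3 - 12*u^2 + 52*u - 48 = (u - 3)*(u^3 - 12*u + 16) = (u - 3)*(u - 2)*(u^2 + 2*u - 8) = (u - 3)*(u - 2)^2*(u + 4)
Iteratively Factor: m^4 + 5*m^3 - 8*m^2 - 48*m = (m + 4)*(m^3 + m^2 - 12*m) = (m - 3)*(m + 4)*(m^2 + 4*m) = m*(m - 3)*(m + 4)*(m + 4)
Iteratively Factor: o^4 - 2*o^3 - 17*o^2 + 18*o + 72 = (o - 4)*(o^3 + 2*o^2 - 9*o - 18) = (o - 4)*(o - 3)*(o^2 + 5*o + 6) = (o - 4)*(o - 3)*(o + 2)*(o + 3)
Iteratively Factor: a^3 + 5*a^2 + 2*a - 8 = (a + 2)*(a^2 + 3*a - 4) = (a - 1)*(a + 2)*(a + 4)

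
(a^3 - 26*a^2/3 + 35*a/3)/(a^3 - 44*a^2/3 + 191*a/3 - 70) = a/(a - 6)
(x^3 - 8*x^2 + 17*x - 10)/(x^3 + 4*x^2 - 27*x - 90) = (x^2 - 3*x + 2)/(x^2 + 9*x + 18)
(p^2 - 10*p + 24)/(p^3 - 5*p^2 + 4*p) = (p - 6)/(p*(p - 1))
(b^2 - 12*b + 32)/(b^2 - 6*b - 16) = (b - 4)/(b + 2)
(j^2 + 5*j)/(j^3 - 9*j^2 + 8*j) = (j + 5)/(j^2 - 9*j + 8)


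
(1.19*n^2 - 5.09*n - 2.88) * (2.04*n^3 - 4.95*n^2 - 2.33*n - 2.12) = 2.4276*n^5 - 16.2741*n^4 + 16.5476*n^3 + 23.5929*n^2 + 17.5012*n + 6.1056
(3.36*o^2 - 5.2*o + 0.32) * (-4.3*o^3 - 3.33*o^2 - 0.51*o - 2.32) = -14.448*o^5 + 11.1712*o^4 + 14.2264*o^3 - 6.2088*o^2 + 11.9008*o - 0.7424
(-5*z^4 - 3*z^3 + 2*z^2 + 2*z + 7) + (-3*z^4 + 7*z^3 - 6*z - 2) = -8*z^4 + 4*z^3 + 2*z^2 - 4*z + 5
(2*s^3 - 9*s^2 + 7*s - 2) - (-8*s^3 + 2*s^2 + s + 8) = 10*s^3 - 11*s^2 + 6*s - 10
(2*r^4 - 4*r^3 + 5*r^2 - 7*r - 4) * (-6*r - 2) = -12*r^5 + 20*r^4 - 22*r^3 + 32*r^2 + 38*r + 8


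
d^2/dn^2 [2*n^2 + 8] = 4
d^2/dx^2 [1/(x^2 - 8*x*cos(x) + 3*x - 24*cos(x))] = 2*(-(x^2 - 8*x*cos(x) + 3*x - 24*cos(x))*(4*x*cos(x) + 8*sin(x) + 12*cos(x) + 1) + (8*x*sin(x) + 2*x + 24*sin(x) - 8*cos(x) + 3)^2)/((x + 3)^3*(x - 8*cos(x))^3)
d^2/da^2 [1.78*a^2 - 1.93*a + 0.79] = 3.56000000000000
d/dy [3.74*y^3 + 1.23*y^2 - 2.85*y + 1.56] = 11.22*y^2 + 2.46*y - 2.85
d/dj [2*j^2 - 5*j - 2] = 4*j - 5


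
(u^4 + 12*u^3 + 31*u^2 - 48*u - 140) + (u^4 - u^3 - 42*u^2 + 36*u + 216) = 2*u^4 + 11*u^3 - 11*u^2 - 12*u + 76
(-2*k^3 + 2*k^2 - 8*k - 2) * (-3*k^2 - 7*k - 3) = 6*k^5 + 8*k^4 + 16*k^3 + 56*k^2 + 38*k + 6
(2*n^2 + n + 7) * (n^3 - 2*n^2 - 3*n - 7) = 2*n^5 - 3*n^4 - n^3 - 31*n^2 - 28*n - 49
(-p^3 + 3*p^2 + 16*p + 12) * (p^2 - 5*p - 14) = -p^5 + 8*p^4 + 15*p^3 - 110*p^2 - 284*p - 168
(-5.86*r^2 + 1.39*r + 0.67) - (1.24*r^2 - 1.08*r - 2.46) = -7.1*r^2 + 2.47*r + 3.13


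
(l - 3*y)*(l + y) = l^2 - 2*l*y - 3*y^2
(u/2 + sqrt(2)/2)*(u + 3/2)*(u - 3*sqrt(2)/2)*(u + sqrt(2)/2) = u^4/2 + 3*u^3/4 - 7*u^2/4 - 21*u/8 - 3*sqrt(2)*u/4 - 9*sqrt(2)/8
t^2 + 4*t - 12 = (t - 2)*(t + 6)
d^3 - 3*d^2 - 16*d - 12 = (d - 6)*(d + 1)*(d + 2)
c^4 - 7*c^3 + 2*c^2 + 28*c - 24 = (c - 6)*(c - 2)*(c - 1)*(c + 2)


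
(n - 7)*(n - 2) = n^2 - 9*n + 14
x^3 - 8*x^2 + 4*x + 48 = (x - 6)*(x - 4)*(x + 2)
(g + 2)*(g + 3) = g^2 + 5*g + 6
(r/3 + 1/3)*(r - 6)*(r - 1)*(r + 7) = r^4/3 + r^3/3 - 43*r^2/3 - r/3 + 14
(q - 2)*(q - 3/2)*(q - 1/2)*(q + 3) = q^4 - q^3 - 29*q^2/4 + 51*q/4 - 9/2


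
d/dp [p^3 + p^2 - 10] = p*(3*p + 2)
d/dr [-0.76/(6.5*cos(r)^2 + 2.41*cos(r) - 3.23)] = -(9.88*cos(r) + 1.8316)*sin(r)/(6.5*cos(r)^2 + 2.41*cos(r) - 3.23)^2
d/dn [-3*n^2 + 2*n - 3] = 2 - 6*n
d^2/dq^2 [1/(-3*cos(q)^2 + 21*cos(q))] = ((1 - cos(2*q))^2 + 105*cos(q)/4 + 51*cos(2*q)/2 - 21*cos(3*q)/4 - 153/2)/(3*(cos(q) - 7)^3*cos(q)^3)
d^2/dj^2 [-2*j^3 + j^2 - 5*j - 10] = 2 - 12*j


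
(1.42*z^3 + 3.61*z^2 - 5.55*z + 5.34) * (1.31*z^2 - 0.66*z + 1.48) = 1.8602*z^5 + 3.7919*z^4 - 7.5515*z^3 + 16.0012*z^2 - 11.7384*z + 7.9032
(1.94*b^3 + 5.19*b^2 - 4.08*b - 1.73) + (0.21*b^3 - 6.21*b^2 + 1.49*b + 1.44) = 2.15*b^3 - 1.02*b^2 - 2.59*b - 0.29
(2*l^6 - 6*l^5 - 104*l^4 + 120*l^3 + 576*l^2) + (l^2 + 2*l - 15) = 2*l^6 - 6*l^5 - 104*l^4 + 120*l^3 + 577*l^2 + 2*l - 15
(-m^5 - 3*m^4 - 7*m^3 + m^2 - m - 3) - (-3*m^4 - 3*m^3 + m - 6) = -m^5 - 4*m^3 + m^2 - 2*m + 3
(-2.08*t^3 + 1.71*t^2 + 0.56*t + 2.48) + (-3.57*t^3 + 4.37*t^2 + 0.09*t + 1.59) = -5.65*t^3 + 6.08*t^2 + 0.65*t + 4.07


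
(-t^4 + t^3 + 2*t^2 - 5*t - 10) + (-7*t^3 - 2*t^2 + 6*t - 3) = -t^4 - 6*t^3 + t - 13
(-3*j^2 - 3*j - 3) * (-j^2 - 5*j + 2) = 3*j^4 + 18*j^3 + 12*j^2 + 9*j - 6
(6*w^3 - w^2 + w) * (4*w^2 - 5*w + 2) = 24*w^5 - 34*w^4 + 21*w^3 - 7*w^2 + 2*w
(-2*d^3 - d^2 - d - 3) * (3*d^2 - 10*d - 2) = -6*d^5 + 17*d^4 + 11*d^3 + 3*d^2 + 32*d + 6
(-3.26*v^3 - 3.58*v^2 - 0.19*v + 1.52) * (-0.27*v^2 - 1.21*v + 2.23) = 0.8802*v^5 + 4.9112*v^4 - 2.8867*v^3 - 8.1639*v^2 - 2.2629*v + 3.3896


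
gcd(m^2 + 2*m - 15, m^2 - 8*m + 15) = m - 3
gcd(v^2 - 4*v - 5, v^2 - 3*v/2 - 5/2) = v + 1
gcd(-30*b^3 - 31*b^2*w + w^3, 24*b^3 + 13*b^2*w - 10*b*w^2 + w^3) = b + w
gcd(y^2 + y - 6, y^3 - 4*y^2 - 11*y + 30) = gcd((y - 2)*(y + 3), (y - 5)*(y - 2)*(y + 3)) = y^2 + y - 6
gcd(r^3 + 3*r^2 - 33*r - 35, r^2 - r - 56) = r + 7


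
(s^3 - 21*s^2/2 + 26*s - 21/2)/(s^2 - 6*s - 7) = (2*s^2 - 7*s + 3)/(2*(s + 1))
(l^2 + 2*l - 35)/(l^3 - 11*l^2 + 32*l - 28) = (l^2 + 2*l - 35)/(l^3 - 11*l^2 + 32*l - 28)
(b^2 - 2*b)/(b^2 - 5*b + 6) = b/(b - 3)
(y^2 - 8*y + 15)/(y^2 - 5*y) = (y - 3)/y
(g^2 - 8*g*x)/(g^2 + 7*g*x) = (g - 8*x)/(g + 7*x)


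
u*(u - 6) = u^2 - 6*u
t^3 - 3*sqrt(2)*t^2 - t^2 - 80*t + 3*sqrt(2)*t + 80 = (t - 1)*(t - 8*sqrt(2))*(t + 5*sqrt(2))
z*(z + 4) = z^2 + 4*z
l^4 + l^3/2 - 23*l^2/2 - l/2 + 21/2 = (l - 3)*(l - 1)*(l + 1)*(l + 7/2)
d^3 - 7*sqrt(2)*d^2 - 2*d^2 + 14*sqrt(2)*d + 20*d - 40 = (d - 2)*(d - 5*sqrt(2))*(d - 2*sqrt(2))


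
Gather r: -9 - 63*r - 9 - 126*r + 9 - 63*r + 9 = -252*r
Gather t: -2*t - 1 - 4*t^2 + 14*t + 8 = -4*t^2 + 12*t + 7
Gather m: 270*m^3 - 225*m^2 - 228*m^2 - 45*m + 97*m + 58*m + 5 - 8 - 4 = 270*m^3 - 453*m^2 + 110*m - 7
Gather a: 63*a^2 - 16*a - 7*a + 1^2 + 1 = 63*a^2 - 23*a + 2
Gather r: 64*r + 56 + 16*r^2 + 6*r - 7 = 16*r^2 + 70*r + 49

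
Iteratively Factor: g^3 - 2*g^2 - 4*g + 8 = (g + 2)*(g^2 - 4*g + 4) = (g - 2)*(g + 2)*(g - 2)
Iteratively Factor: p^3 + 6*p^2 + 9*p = (p)*(p^2 + 6*p + 9) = p*(p + 3)*(p + 3)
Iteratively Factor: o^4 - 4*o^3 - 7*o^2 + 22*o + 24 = (o + 1)*(o^3 - 5*o^2 - 2*o + 24) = (o + 1)*(o + 2)*(o^2 - 7*o + 12) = (o - 4)*(o + 1)*(o + 2)*(o - 3)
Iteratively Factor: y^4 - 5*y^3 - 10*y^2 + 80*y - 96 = (y - 3)*(y^3 - 2*y^2 - 16*y + 32) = (y - 3)*(y - 2)*(y^2 - 16) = (y - 3)*(y - 2)*(y + 4)*(y - 4)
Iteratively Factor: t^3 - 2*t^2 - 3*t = (t)*(t^2 - 2*t - 3) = t*(t + 1)*(t - 3)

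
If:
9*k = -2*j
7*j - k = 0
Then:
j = 0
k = 0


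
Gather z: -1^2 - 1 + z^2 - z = z^2 - z - 2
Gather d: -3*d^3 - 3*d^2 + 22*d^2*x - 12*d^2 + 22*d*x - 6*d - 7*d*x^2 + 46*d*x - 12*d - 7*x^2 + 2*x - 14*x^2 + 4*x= -3*d^3 + d^2*(22*x - 15) + d*(-7*x^2 + 68*x - 18) - 21*x^2 + 6*x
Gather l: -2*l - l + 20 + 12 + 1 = 33 - 3*l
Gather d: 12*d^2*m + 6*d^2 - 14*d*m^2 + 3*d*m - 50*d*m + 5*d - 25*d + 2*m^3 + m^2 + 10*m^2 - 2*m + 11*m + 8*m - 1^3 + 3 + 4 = d^2*(12*m + 6) + d*(-14*m^2 - 47*m - 20) + 2*m^3 + 11*m^2 + 17*m + 6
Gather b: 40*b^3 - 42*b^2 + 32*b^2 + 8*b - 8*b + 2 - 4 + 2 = 40*b^3 - 10*b^2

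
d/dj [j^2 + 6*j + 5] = 2*j + 6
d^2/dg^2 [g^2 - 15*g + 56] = 2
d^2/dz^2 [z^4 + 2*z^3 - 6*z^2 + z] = 12*z^2 + 12*z - 12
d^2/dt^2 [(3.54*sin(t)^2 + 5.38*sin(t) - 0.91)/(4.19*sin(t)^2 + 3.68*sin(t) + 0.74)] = (4.26325641456066e-14*sin(t)^6 - 39.8678500000002*sin(t)^5 + 142.8239*sin(t)^4 + 192.9971*sin(t)^3 - 153.77885*sin(t)^2 - 189.7004*sin(t) - 44.4287)/(73.560059*sin(t)^6 + 193.819344*sin(t)^5 + 209.20251*sin(t)^4 + 118.29728*sin(t)^3 + 36.94746*sin(t)^2 + 6.045504*sin(t) + 0.405224)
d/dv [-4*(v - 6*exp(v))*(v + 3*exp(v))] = 12*v*exp(v) - 8*v + 144*exp(2*v) + 12*exp(v)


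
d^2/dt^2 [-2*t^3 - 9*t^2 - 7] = -12*t - 18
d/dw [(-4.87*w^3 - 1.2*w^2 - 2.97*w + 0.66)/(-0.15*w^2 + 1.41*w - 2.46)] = (0.7305*w^4 - 13.7334*w^3 + 33.8031*w^2 + 6.102*w + 6.3756)/(0.0225*w^4 - 0.423*w^3 + 2.7261*w^2 - 6.9372*w + 6.0516)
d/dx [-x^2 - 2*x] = -2*x - 2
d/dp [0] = 0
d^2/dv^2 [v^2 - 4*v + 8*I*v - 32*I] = 2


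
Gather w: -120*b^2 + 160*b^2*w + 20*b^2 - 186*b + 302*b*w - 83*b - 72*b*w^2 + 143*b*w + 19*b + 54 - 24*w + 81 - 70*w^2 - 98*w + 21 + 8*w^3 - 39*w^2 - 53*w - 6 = -100*b^2 - 250*b + 8*w^3 + w^2*(-72*b - 109) + w*(160*b^2 + 445*b - 175) + 150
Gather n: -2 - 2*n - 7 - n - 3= -3*n - 12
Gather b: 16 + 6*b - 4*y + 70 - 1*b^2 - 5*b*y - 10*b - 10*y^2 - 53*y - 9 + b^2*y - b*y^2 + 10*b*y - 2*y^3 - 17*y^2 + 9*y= b^2*(y - 1) + b*(-y^2 + 5*y - 4) - 2*y^3 - 27*y^2 - 48*y + 77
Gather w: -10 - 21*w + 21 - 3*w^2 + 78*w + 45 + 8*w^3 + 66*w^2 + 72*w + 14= 8*w^3 + 63*w^2 + 129*w + 70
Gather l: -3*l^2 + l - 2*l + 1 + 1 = -3*l^2 - l + 2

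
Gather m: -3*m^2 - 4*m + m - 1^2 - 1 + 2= -3*m^2 - 3*m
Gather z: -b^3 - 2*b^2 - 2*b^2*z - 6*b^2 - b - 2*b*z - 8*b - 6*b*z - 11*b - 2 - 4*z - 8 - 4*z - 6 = -b^3 - 8*b^2 - 20*b + z*(-2*b^2 - 8*b - 8) - 16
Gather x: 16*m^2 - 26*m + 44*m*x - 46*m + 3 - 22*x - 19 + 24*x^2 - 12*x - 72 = 16*m^2 - 72*m + 24*x^2 + x*(44*m - 34) - 88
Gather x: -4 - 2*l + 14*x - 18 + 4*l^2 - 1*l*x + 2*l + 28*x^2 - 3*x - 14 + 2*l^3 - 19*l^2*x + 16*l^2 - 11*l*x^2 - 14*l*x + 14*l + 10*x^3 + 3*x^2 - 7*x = 2*l^3 + 20*l^2 + 14*l + 10*x^3 + x^2*(31 - 11*l) + x*(-19*l^2 - 15*l + 4) - 36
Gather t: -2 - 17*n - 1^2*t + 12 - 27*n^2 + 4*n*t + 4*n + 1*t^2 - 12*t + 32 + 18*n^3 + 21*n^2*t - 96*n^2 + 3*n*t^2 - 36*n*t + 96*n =18*n^3 - 123*n^2 + 83*n + t^2*(3*n + 1) + t*(21*n^2 - 32*n - 13) + 42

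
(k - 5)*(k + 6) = k^2 + k - 30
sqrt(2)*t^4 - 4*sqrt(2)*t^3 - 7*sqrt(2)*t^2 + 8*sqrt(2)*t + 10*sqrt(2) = (t - 5)*(t - sqrt(2))*(t + sqrt(2))*(sqrt(2)*t + sqrt(2))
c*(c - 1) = c^2 - c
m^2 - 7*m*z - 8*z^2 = (m - 8*z)*(m + z)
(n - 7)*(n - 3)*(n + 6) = n^3 - 4*n^2 - 39*n + 126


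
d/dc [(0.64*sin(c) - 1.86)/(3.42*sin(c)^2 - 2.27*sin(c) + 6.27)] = (-2.1888*sin(c)^2 + 12.7224*sin(c) - 0.2094)*cos(c)/(11.6964*sin(c)^4 - 15.5268*sin(c)^3 + 48.0397*sin(c)^2 - 28.4658*sin(c) + 39.3129)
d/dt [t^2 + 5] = 2*t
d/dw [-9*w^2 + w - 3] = 1 - 18*w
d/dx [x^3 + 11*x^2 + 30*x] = 3*x^2 + 22*x + 30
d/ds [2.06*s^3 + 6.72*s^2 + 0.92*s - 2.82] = 6.18*s^2 + 13.44*s + 0.92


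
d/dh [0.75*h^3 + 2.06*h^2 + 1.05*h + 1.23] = 2.25*h^2 + 4.12*h + 1.05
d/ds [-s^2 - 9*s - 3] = -2*s - 9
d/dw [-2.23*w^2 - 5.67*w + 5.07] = -4.46*w - 5.67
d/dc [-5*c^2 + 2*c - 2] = 2 - 10*c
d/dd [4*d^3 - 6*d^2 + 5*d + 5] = 12*d^2 - 12*d + 5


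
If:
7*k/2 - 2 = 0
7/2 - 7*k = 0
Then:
No Solution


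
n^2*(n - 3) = n^3 - 3*n^2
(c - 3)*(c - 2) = c^2 - 5*c + 6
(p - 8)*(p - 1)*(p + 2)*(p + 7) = p^4 - 59*p^2 - 54*p + 112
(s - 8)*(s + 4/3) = s^2 - 20*s/3 - 32/3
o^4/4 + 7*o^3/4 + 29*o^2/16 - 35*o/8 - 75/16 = (o/4 + 1/4)*(o - 3/2)*(o + 5/2)*(o + 5)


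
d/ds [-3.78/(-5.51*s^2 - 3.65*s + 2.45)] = (-41.6556*s - 13.797)/(5.51*s^2 + 3.65*s - 2.45)^2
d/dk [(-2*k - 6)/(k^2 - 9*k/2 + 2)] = 4*(2*k^2 + 12*k - 31)/(4*k^4 - 36*k^3 + 97*k^2 - 72*k + 16)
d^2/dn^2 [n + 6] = 0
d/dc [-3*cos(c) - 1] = 3*sin(c)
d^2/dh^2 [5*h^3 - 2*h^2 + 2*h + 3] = 30*h - 4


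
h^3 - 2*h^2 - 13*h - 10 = (h - 5)*(h + 1)*(h + 2)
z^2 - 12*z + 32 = (z - 8)*(z - 4)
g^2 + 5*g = g*(g + 5)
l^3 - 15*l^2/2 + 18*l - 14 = (l - 7/2)*(l - 2)^2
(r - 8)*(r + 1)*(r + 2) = r^3 - 5*r^2 - 22*r - 16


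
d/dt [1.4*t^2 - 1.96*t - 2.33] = 2.8*t - 1.96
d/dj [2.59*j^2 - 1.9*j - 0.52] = 5.18*j - 1.9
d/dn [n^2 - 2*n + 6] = 2*n - 2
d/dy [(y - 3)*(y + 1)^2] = (y + 1)*(3*y - 5)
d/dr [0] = 0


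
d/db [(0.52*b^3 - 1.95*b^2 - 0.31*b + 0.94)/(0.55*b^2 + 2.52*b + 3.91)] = (0.286*b^4 + 2.6208*b^3 + 1.3561*b^2 - 16.283*b - 3.5809)/(0.3025*b^4 + 2.772*b^3 + 10.6514*b^2 + 19.7064*b + 15.2881)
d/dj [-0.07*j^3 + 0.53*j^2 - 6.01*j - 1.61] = -0.21*j^2 + 1.06*j - 6.01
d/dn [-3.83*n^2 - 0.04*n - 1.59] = -7.66*n - 0.04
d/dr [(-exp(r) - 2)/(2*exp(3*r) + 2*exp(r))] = (exp(3*r) + 3*exp(2*r) + 1)/(exp(5*r) + 2*exp(3*r) + exp(r))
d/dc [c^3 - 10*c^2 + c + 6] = 3*c^2 - 20*c + 1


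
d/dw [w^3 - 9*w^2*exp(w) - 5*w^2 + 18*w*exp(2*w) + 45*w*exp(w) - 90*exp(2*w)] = -9*w^2*exp(w) + 3*w^2 + 36*w*exp(2*w) + 27*w*exp(w) - 10*w - 162*exp(2*w) + 45*exp(w)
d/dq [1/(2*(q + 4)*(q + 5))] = (-q - 9/2)/(q^4 + 18*q^3 + 121*q^2 + 360*q + 400)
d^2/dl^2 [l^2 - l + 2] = 2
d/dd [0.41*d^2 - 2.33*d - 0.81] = 0.82*d - 2.33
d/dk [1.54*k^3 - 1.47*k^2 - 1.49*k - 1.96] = 4.62*k^2 - 2.94*k - 1.49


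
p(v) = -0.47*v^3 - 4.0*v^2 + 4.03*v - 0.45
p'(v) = -1.41*v^2 - 8.0*v + 4.03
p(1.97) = -11.63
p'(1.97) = -17.20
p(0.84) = -0.17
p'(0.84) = -3.68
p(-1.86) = -18.76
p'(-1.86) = 14.03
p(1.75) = -8.17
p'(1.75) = -14.29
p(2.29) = -17.84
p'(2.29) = -21.68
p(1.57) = -5.80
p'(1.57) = -12.01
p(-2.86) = -33.70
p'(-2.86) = 15.38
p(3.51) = -55.91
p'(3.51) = -41.42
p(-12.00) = 187.35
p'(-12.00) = -103.01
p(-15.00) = 625.35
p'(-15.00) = -193.22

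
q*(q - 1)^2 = q^3 - 2*q^2 + q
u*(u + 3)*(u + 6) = u^3 + 9*u^2 + 18*u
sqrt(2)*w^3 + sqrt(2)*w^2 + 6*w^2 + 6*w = w*(w + 3*sqrt(2))*(sqrt(2)*w + sqrt(2))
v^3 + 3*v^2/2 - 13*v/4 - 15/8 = (v - 3/2)*(v + 1/2)*(v + 5/2)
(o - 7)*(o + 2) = o^2 - 5*o - 14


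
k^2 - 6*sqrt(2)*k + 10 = (k - 5*sqrt(2))*(k - sqrt(2))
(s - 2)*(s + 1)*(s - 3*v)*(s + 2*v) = s^4 - s^3*v - s^3 - 6*s^2*v^2 + s^2*v - 2*s^2 + 6*s*v^2 + 2*s*v + 12*v^2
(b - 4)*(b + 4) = b^2 - 16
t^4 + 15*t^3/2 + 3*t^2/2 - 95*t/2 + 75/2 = (t - 3/2)*(t - 1)*(t + 5)^2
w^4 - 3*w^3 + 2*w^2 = w^2*(w - 2)*(w - 1)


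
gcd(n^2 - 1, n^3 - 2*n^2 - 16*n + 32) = 1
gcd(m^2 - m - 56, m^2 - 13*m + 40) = m - 8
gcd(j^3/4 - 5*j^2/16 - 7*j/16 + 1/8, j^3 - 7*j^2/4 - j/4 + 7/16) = 1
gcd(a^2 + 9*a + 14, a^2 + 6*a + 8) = a + 2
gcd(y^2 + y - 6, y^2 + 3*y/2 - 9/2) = y + 3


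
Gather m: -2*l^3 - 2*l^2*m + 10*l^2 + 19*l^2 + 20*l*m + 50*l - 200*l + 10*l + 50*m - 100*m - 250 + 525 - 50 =-2*l^3 + 29*l^2 - 140*l + m*(-2*l^2 + 20*l - 50) + 225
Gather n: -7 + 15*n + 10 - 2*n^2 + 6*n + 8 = -2*n^2 + 21*n + 11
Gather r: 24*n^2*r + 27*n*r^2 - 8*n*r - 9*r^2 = r^2*(27*n - 9) + r*(24*n^2 - 8*n)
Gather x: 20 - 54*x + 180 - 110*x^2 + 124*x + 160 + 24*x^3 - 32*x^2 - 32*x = 24*x^3 - 142*x^2 + 38*x + 360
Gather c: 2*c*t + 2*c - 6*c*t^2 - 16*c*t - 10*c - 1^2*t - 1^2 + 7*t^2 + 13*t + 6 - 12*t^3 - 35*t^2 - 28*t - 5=c*(-6*t^2 - 14*t - 8) - 12*t^3 - 28*t^2 - 16*t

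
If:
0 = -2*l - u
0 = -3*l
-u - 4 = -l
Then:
No Solution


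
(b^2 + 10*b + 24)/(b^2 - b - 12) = (b^2 + 10*b + 24)/(b^2 - b - 12)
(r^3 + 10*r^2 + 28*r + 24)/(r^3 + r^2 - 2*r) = (r^2 + 8*r + 12)/(r*(r - 1))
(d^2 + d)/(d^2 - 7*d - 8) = d/(d - 8)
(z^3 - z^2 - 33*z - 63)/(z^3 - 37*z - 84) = (z + 3)/(z + 4)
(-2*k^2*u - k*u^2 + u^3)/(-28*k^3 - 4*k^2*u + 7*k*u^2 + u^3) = u*(k + u)/(14*k^2 + 9*k*u + u^2)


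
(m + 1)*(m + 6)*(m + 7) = m^3 + 14*m^2 + 55*m + 42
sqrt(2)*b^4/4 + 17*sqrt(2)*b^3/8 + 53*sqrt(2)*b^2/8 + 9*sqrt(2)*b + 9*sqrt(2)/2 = (b/2 + 1)*(b + 3/2)*(b + 3)*(sqrt(2)*b/2 + sqrt(2))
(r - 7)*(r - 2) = r^2 - 9*r + 14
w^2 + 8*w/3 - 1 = (w - 1/3)*(w + 3)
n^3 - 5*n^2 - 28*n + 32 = (n - 8)*(n - 1)*(n + 4)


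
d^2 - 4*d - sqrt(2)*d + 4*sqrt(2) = (d - 4)*(d - sqrt(2))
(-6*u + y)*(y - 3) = -6*u*y + 18*u + y^2 - 3*y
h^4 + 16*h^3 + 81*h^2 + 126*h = h*(h + 3)*(h + 6)*(h + 7)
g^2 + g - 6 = (g - 2)*(g + 3)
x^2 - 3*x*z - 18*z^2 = (x - 6*z)*(x + 3*z)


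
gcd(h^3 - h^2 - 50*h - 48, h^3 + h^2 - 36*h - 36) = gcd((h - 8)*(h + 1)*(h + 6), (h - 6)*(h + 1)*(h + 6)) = h^2 + 7*h + 6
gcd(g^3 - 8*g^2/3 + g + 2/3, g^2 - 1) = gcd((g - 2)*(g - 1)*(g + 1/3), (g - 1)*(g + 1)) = g - 1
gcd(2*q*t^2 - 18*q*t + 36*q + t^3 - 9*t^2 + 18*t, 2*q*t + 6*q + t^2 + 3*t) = 2*q + t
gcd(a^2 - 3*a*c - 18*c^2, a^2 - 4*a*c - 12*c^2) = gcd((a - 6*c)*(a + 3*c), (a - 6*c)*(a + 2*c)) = a - 6*c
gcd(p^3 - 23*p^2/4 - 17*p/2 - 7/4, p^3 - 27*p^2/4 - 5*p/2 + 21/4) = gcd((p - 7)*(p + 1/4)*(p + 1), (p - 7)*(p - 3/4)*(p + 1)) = p^2 - 6*p - 7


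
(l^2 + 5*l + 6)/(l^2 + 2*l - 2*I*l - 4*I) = (l + 3)/(l - 2*I)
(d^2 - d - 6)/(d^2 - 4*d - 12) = (d - 3)/(d - 6)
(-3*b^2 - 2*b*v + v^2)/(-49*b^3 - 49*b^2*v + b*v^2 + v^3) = (-3*b + v)/(-49*b^2 + v^2)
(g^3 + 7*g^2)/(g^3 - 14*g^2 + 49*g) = g*(g + 7)/(g^2 - 14*g + 49)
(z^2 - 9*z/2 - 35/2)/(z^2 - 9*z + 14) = (z + 5/2)/(z - 2)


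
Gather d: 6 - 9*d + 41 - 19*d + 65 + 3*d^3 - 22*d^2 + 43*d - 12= 3*d^3 - 22*d^2 + 15*d + 100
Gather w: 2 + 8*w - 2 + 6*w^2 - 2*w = 6*w^2 + 6*w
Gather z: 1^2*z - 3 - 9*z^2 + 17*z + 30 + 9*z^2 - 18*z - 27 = 0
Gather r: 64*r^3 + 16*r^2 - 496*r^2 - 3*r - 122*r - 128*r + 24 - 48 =64*r^3 - 480*r^2 - 253*r - 24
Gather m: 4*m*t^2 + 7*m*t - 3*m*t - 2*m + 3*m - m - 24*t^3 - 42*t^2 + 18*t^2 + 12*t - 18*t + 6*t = m*(4*t^2 + 4*t) - 24*t^3 - 24*t^2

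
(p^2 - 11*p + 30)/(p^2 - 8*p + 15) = (p - 6)/(p - 3)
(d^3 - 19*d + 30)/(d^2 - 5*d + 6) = d + 5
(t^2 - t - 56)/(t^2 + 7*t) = (t - 8)/t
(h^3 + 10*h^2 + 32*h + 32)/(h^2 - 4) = (h^2 + 8*h + 16)/(h - 2)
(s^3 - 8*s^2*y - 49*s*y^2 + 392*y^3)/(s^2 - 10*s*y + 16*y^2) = (-s^2 + 49*y^2)/(-s + 2*y)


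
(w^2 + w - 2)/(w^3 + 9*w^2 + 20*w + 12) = (w - 1)/(w^2 + 7*w + 6)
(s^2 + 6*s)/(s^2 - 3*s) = (s + 6)/(s - 3)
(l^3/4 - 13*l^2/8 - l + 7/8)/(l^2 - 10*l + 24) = (2*l^3 - 13*l^2 - 8*l + 7)/(8*(l^2 - 10*l + 24))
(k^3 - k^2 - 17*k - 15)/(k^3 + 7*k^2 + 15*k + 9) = (k - 5)/(k + 3)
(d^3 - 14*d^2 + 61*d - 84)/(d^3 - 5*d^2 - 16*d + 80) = (d^2 - 10*d + 21)/(d^2 - d - 20)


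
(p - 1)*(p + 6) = p^2 + 5*p - 6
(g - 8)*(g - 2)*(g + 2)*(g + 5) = g^4 - 3*g^3 - 44*g^2 + 12*g + 160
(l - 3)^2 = l^2 - 6*l + 9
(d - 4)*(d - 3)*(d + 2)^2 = d^4 - 3*d^3 - 12*d^2 + 20*d + 48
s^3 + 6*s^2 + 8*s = s*(s + 2)*(s + 4)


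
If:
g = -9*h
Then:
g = -9*h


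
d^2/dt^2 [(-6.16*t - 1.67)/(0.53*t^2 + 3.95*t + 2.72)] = (-(1.06*t + 3.95)*(2.12*t + 7.9)*(6.16*t + 1.67) + (19.5888*t + 50.4342)*(0.53*t^2 + 3.95*t + 2.72))/(0.53*t^2 + 3.95*t + 2.72)^3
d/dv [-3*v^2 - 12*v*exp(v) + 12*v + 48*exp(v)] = -12*v*exp(v) - 6*v + 36*exp(v) + 12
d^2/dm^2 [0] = 0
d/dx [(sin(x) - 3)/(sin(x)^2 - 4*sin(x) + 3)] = -cos(x)/(sin(x) - 1)^2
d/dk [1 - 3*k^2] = -6*k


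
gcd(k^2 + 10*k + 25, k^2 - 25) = k + 5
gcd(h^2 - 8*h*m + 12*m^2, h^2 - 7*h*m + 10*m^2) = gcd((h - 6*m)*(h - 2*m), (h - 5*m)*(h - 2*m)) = h - 2*m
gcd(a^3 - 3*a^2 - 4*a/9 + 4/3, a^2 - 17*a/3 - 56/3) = 1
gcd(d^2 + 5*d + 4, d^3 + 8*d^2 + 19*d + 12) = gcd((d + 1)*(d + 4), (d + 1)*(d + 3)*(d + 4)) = d^2 + 5*d + 4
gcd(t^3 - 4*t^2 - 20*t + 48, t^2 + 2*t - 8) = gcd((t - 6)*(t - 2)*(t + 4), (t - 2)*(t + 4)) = t^2 + 2*t - 8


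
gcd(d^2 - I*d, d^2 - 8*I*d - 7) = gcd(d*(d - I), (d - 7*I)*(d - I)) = d - I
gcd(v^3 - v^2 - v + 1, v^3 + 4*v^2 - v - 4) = v^2 - 1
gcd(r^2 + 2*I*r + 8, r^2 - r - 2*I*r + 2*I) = r - 2*I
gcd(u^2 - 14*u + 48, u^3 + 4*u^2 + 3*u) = 1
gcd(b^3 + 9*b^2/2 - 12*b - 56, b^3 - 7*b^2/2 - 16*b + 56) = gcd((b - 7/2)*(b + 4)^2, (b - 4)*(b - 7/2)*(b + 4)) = b^2 + b/2 - 14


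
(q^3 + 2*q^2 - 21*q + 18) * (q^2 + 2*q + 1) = q^5 + 4*q^4 - 16*q^3 - 22*q^2 + 15*q + 18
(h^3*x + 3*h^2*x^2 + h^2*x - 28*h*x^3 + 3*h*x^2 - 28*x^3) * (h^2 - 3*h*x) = h^5*x + h^4*x - 37*h^3*x^3 + 84*h^2*x^4 - 37*h^2*x^3 + 84*h*x^4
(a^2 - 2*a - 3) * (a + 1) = a^3 - a^2 - 5*a - 3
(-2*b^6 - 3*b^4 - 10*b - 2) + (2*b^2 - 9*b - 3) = -2*b^6 - 3*b^4 + 2*b^2 - 19*b - 5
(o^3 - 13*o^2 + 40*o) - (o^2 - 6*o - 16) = o^3 - 14*o^2 + 46*o + 16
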